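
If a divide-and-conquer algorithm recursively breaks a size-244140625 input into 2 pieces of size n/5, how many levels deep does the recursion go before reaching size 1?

For divide and conquer with division factor 5:

Problem sizes at each level:
Level 0: 244140625
Level 1: 48828125
Level 2: 9765625
Level 3: 1953125
Level 4: 390625
Level 5: 78125
Level 6: 15625
Level 7: 3125
Level 8: 625
Level 9: 125
Level 10: 25
Level 11: 5
Level 12: 1

The root is level 0 and the size-1 base case is level 12 (the tree spans levels 0 through 12, i.e. 13 levels counting the root), so the depth is the number of divisions: log_5(244140625) = 12

The recursion tree depth is log_5(244140625) = 12. At each level, the problem size is divided by 5, so it takes 12 divisions to reduce to a base case of size 1. The algorithm makes 2 recursive calls at each level.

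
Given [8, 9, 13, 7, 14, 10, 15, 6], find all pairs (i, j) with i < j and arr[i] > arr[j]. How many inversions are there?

Finding inversions in [8, 9, 13, 7, 14, 10, 15, 6]:

(0, 3): arr[0]=8 > arr[3]=7
(0, 7): arr[0]=8 > arr[7]=6
(1, 3): arr[1]=9 > arr[3]=7
(1, 7): arr[1]=9 > arr[7]=6
(2, 3): arr[2]=13 > arr[3]=7
(2, 5): arr[2]=13 > arr[5]=10
(2, 7): arr[2]=13 > arr[7]=6
(3, 7): arr[3]=7 > arr[7]=6
(4, 5): arr[4]=14 > arr[5]=10
(4, 7): arr[4]=14 > arr[7]=6
(5, 7): arr[5]=10 > arr[7]=6
(6, 7): arr[6]=15 > arr[7]=6

Total inversions: 12

The array has 12 inversion(s): (0,3), (0,7), (1,3), (1,7), (2,3), (2,5), (2,7), (3,7), (4,5), (4,7), (5,7), (6,7). Each pair (i,j) satisfies i < j and arr[i] > arr[j].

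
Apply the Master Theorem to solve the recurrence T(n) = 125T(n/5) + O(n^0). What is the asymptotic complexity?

Master Theorem for T(n) = 125T(n/5) + O(n^0):

a = 125, b = 5, c = 0
log_b(a) = log_5(125) = 3.0000

Case 1: c = 0 < log_5(125) = 3.0000
T(n) = O(n^(log_5 125)) = O(n^3)

For T(n) = 125T(n/5) + O(n^0): log_5(125) = 3.0000. This is Case 1 of the Master Theorem (c < log_b(a), work dominated by leaves), giving O(n^3).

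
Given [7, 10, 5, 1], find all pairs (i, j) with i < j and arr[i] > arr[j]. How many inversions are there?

Finding inversions in [7, 10, 5, 1]:

(0, 2): arr[0]=7 > arr[2]=5
(0, 3): arr[0]=7 > arr[3]=1
(1, 2): arr[1]=10 > arr[2]=5
(1, 3): arr[1]=10 > arr[3]=1
(2, 3): arr[2]=5 > arr[3]=1

Total inversions: 5

The array has 5 inversion(s): (0,2), (0,3), (1,2), (1,3), (2,3). Each pair (i,j) satisfies i < j and arr[i] > arr[j].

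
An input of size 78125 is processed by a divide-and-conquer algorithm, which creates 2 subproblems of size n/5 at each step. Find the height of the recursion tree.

For divide and conquer with division factor 5:

Problem sizes at each level:
Level 0: 78125
Level 1: 15625
Level 2: 3125
Level 3: 625
Level 4: 125
Level 5: 25
Level 6: 5
Level 7: 1

The root is level 0 and the size-1 base case is level 7 (the tree spans levels 0 through 7, i.e. 8 levels counting the root), so the depth is the number of divisions: log_5(78125) = 7

The recursion tree depth is log_5(78125) = 7. At each level, the problem size is divided by 5, so it takes 7 divisions to reduce to a base case of size 1. The algorithm makes 2 recursive calls at each level.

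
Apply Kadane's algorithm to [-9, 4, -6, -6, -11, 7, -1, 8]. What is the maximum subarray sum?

Using Kadane's algorithm on [-9, 4, -6, -6, -11, 7, -1, 8]:

Scanning through the array:
Position 1 (value 4): max_ending_here = 4, max_so_far = 4
Position 2 (value -6): max_ending_here = -2, max_so_far = 4
Position 3 (value -6): max_ending_here = -6, max_so_far = 4
Position 4 (value -11): max_ending_here = -11, max_so_far = 4
Position 5 (value 7): max_ending_here = 7, max_so_far = 7
Position 6 (value -1): max_ending_here = 6, max_so_far = 7
Position 7 (value 8): max_ending_here = 14, max_so_far = 14

Maximum subarray: [7, -1, 8]
Maximum sum: 14

The maximum subarray is [7, -1, 8] with sum 14. This subarray runs from index 5 to index 7.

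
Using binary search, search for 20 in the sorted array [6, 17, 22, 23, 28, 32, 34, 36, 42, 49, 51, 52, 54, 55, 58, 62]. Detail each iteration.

Binary search for 20 in [6, 17, 22, 23, 28, 32, 34, 36, 42, 49, 51, 52, 54, 55, 58, 62]:

lo=0, hi=15, mid=7, arr[mid]=36 -> 36 > 20, search left half
lo=0, hi=6, mid=3, arr[mid]=23 -> 23 > 20, search left half
lo=0, hi=2, mid=1, arr[mid]=17 -> 17 < 20, search right half
lo=2, hi=2, mid=2, arr[mid]=22 -> 22 > 20, search left half
lo=2 > hi=1, target 20 not found

Binary search determines that 20 is not in the array after 4 comparisons. The search space was exhausted without finding the target.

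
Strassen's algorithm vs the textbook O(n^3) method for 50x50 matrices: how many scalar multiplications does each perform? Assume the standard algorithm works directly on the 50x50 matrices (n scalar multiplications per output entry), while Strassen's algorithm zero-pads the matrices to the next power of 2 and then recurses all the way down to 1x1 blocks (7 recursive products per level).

Matrix multiplication for 50x50 matrices:

Strassen's algorithm requires power-of-2 dimensions. Pad 50x50 to 64x64 (next power of 2).

Standard algorithm: 50^3 = 125000 multiplications
Strassen's algorithm: 7^(log2(64)) = 7^6 = 117649 multiplications
Savings: 125000 - 117649 = 7351 multiplications

Standard: 125000 multiplications (50^3). Strassen: 117649 multiplications (7^6, after padding to 64x64). Strassen reduces 8 recursive multiplications to 7 at each level.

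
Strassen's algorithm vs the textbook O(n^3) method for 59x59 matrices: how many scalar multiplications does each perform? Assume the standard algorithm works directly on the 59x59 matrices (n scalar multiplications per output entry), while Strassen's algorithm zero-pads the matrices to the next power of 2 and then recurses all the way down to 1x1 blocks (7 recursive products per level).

Matrix multiplication for 59x59 matrices:

Strassen's algorithm requires power-of-2 dimensions. Pad 59x59 to 64x64 (next power of 2).

Standard algorithm: 59^3 = 205379 multiplications
Strassen's algorithm: 7^(log2(64)) = 7^6 = 117649 multiplications
Savings: 205379 - 117649 = 87730 multiplications

Standard: 205379 multiplications (59^3). Strassen: 117649 multiplications (7^6, after padding to 64x64). Strassen reduces 8 recursive multiplications to 7 at each level.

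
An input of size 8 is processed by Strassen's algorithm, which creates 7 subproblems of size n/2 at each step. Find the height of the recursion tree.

For divide and conquer with division factor 2:

Problem sizes at each level:
Level 0: 8
Level 1: 4
Level 2: 2
Level 3: 1

The root is level 0 and the size-1 base case is level 3 (the tree spans levels 0 through 3, i.e. 4 levels counting the root), so the depth is the number of divisions: log_2(8) = 3

The recursion tree depth is log_2(8) = 3. At each level, the problem size is divided by 2, so it takes 3 divisions to reduce to a base case of size 1. The algorithm makes 7 recursive calls at each level.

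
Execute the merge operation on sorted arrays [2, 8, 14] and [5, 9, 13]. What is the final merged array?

Merging process:

Compare 2 vs 5: take 2 from left. Merged: [2]
Compare 8 vs 5: take 5 from right. Merged: [2, 5]
Compare 8 vs 9: take 8 from left. Merged: [2, 5, 8]
Compare 14 vs 9: take 9 from right. Merged: [2, 5, 8, 9]
Compare 14 vs 13: take 13 from right. Merged: [2, 5, 8, 9, 13]
Append remaining from left: [14]. Merged: [2, 5, 8, 9, 13, 14]

Final merged array: [2, 5, 8, 9, 13, 14]
Total comparisons: 5

The merged array is [2, 5, 8, 9, 13, 14], requiring 5 comparisons. The merge step runs in O(n) time where n is the total number of elements.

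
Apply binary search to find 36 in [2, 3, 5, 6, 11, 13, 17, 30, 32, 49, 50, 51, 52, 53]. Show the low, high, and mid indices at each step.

Binary search for 36 in [2, 3, 5, 6, 11, 13, 17, 30, 32, 49, 50, 51, 52, 53]:

lo=0, hi=13, mid=6, arr[mid]=17 -> 17 < 36, search right half
lo=7, hi=13, mid=10, arr[mid]=50 -> 50 > 36, search left half
lo=7, hi=9, mid=8, arr[mid]=32 -> 32 < 36, search right half
lo=9, hi=9, mid=9, arr[mid]=49 -> 49 > 36, search left half
lo=9 > hi=8, target 36 not found

Binary search determines that 36 is not in the array after 4 comparisons. The search space was exhausted without finding the target.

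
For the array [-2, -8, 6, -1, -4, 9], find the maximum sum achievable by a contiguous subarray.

Using Kadane's algorithm on [-2, -8, 6, -1, -4, 9]:

Scanning through the array:
Position 1 (value -8): max_ending_here = -8, max_so_far = -2
Position 2 (value 6): max_ending_here = 6, max_so_far = 6
Position 3 (value -1): max_ending_here = 5, max_so_far = 6
Position 4 (value -4): max_ending_here = 1, max_so_far = 6
Position 5 (value 9): max_ending_here = 10, max_so_far = 10

Maximum subarray: [6, -1, -4, 9]
Maximum sum: 10

The maximum subarray is [6, -1, -4, 9] with sum 10. This subarray runs from index 2 to index 5.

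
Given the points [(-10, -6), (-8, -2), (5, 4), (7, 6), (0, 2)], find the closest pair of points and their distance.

Computing all pairwise distances among 5 points:

d((-10, -6), (-8, -2)) = 4.4721
d((-10, -6), (5, 4)) = 18.0278
d((-10, -6), (7, 6)) = 20.8087
d((-10, -6), (0, 2)) = 12.8062
d((-8, -2), (5, 4)) = 14.3178
d((-8, -2), (7, 6)) = 17.0
d((-8, -2), (0, 2)) = 8.9443
d((5, 4), (7, 6)) = 2.8284 <-- minimum
d((5, 4), (0, 2)) = 5.3852
d((7, 6), (0, 2)) = 8.0623

Closest pair: (5, 4) and (7, 6) with distance 2.8284

The closest pair is (5, 4) and (7, 6) with Euclidean distance 2.8284. For 5 points, brute-force pairwise comparison is shown above. For large n, the divide-and-conquer algorithm (sort by x, recurse on halves, check the dividing strip) achieves O(n log n).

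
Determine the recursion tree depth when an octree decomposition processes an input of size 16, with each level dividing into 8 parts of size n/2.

For divide and conquer with division factor 2:

Problem sizes at each level:
Level 0: 16
Level 1: 8
Level 2: 4
Level 3: 2
Level 4: 1

The root is level 0 and the size-1 base case is level 4 (the tree spans levels 0 through 4, i.e. 5 levels counting the root), so the depth is the number of divisions: log_2(16) = 4

The recursion tree depth is log_2(16) = 4. At each level, the problem size is divided by 2, so it takes 4 divisions to reduce to a base case of size 1. The algorithm makes 8 recursive calls at each level.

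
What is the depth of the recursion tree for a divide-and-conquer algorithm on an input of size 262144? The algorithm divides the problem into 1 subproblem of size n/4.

For divide and conquer with division factor 4:

Problem sizes at each level:
Level 0: 262144
Level 1: 65536
Level 2: 16384
Level 3: 4096
Level 4: 1024
Level 5: 256
Level 6: 64
Level 7: 16
Level 8: 4
Level 9: 1

The root is level 0 and the size-1 base case is level 9 (the tree spans levels 0 through 9, i.e. 10 levels counting the root), so the depth is the number of divisions: log_4(262144) = 9

The recursion tree depth is log_4(262144) = 9. At each level, the problem size is divided by 4, so it takes 9 divisions to reduce to a base case of size 1. The algorithm makes 1 recursive call at each level.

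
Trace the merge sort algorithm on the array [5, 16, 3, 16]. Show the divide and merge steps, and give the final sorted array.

Merge sort trace:

Split: [5, 16, 3, 16] -> [5, 16] and [3, 16]
  Split: [5, 16] -> [5] and [16]
  Merge: [5] + [16] -> [5, 16]
  Split: [3, 16] -> [3] and [16]
  Merge: [3] + [16] -> [3, 16]
Merge: [5, 16] + [3, 16] -> [3, 5, 16, 16]

Final sorted array: [3, 5, 16, 16]

The merge sort proceeds by recursively splitting the array and merging sorted halves.
After all merges, the sorted array is [3, 5, 16, 16].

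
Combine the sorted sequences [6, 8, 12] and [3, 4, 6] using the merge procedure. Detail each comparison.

Merging process:

Compare 6 vs 3: take 3 from right. Merged: [3]
Compare 6 vs 4: take 4 from right. Merged: [3, 4]
Compare 6 vs 6: take 6 from left. Merged: [3, 4, 6]
Compare 8 vs 6: take 6 from right. Merged: [3, 4, 6, 6]
Append remaining from left: [8, 12]. Merged: [3, 4, 6, 6, 8, 12]

Final merged array: [3, 4, 6, 6, 8, 12]
Total comparisons: 4

The merged array is [3, 4, 6, 6, 8, 12], requiring 4 comparisons. The merge step runs in O(n) time where n is the total number of elements.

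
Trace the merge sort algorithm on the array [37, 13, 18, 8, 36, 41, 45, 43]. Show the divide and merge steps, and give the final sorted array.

Merge sort trace:

Split: [37, 13, 18, 8, 36, 41, 45, 43] -> [37, 13, 18, 8] and [36, 41, 45, 43]
  Split: [37, 13, 18, 8] -> [37, 13] and [18, 8]
    Split: [37, 13] -> [37] and [13]
    Merge: [37] + [13] -> [13, 37]
    Split: [18, 8] -> [18] and [8]
    Merge: [18] + [8] -> [8, 18]
  Merge: [13, 37] + [8, 18] -> [8, 13, 18, 37]
  Split: [36, 41, 45, 43] -> [36, 41] and [45, 43]
    Split: [36, 41] -> [36] and [41]
    Merge: [36] + [41] -> [36, 41]
    Split: [45, 43] -> [45] and [43]
    Merge: [45] + [43] -> [43, 45]
  Merge: [36, 41] + [43, 45] -> [36, 41, 43, 45]
Merge: [8, 13, 18, 37] + [36, 41, 43, 45] -> [8, 13, 18, 36, 37, 41, 43, 45]

Final sorted array: [8, 13, 18, 36, 37, 41, 43, 45]

The merge sort proceeds by recursively splitting the array and merging sorted halves.
After all merges, the sorted array is [8, 13, 18, 36, 37, 41, 43, 45].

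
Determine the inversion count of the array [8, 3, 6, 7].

Finding inversions in [8, 3, 6, 7]:

(0, 1): arr[0]=8 > arr[1]=3
(0, 2): arr[0]=8 > arr[2]=6
(0, 3): arr[0]=8 > arr[3]=7

Total inversions: 3

The array has 3 inversion(s): (0,1), (0,2), (0,3). Each pair (i,j) satisfies i < j and arr[i] > arr[j].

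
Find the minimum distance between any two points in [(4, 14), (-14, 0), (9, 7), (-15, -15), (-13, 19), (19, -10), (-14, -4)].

Computing all pairwise distances among 7 points:

d((4, 14), (-14, 0)) = 22.8035
d((4, 14), (9, 7)) = 8.6023
d((4, 14), (-15, -15)) = 34.6699
d((4, 14), (-13, 19)) = 17.72
d((4, 14), (19, -10)) = 28.3019
d((4, 14), (-14, -4)) = 25.4558
d((-14, 0), (9, 7)) = 24.0416
d((-14, 0), (-15, -15)) = 15.0333
d((-14, 0), (-13, 19)) = 19.0263
d((-14, 0), (19, -10)) = 34.4819
d((-14, 0), (-14, -4)) = 4.0 <-- minimum
d((9, 7), (-15, -15)) = 32.5576
d((9, 7), (-13, 19)) = 25.0599
d((9, 7), (19, -10)) = 19.7231
d((9, 7), (-14, -4)) = 25.4951
d((-15, -15), (-13, 19)) = 34.0588
d((-15, -15), (19, -10)) = 34.3657
d((-15, -15), (-14, -4)) = 11.0454
d((-13, 19), (19, -10)) = 43.1856
d((-13, 19), (-14, -4)) = 23.0217
d((19, -10), (-14, -4)) = 33.541

Closest pair: (-14, 0) and (-14, -4) with distance 4.0

The closest pair is (-14, 0) and (-14, -4) with Euclidean distance 4.0. For 7 points, brute-force pairwise comparison is shown above. For large n, the divide-and-conquer algorithm (sort by x, recurse on halves, check the dividing strip) achieves O(n log n).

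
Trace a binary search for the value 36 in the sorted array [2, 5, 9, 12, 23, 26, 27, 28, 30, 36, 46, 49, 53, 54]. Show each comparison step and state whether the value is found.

Binary search for 36 in [2, 5, 9, 12, 23, 26, 27, 28, 30, 36, 46, 49, 53, 54]:

lo=0, hi=13, mid=6, arr[mid]=27 -> 27 < 36, search right half
lo=7, hi=13, mid=10, arr[mid]=46 -> 46 > 36, search left half
lo=7, hi=9, mid=8, arr[mid]=30 -> 30 < 36, search right half
lo=9, hi=9, mid=9, arr[mid]=36 -> Found target at index 9!

Binary search finds 36 at index 9 after 4 comparisons. The search repeatedly halves the search space by comparing with the middle element.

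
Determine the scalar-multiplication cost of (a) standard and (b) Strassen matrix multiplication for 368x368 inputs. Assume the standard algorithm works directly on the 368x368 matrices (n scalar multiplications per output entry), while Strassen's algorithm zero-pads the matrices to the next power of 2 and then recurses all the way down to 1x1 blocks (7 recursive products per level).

Matrix multiplication for 368x368 matrices:

Strassen's algorithm requires power-of-2 dimensions. Pad 368x368 to 512x512 (next power of 2).

Standard algorithm: 368^3 = 49836032 multiplications
Strassen's algorithm: 7^(log2(512)) = 7^9 = 40353607 multiplications
Savings: 49836032 - 40353607 = 9482425 multiplications

Standard: 49836032 multiplications (368^3). Strassen: 40353607 multiplications (7^9, after padding to 512x512). Strassen reduces 8 recursive multiplications to 7 at each level.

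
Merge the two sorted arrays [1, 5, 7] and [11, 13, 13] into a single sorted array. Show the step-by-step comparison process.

Merging process:

Compare 1 vs 11: take 1 from left. Merged: [1]
Compare 5 vs 11: take 5 from left. Merged: [1, 5]
Compare 7 vs 11: take 7 from left. Merged: [1, 5, 7]
Append remaining from right: [11, 13, 13]. Merged: [1, 5, 7, 11, 13, 13]

Final merged array: [1, 5, 7, 11, 13, 13]
Total comparisons: 3

The merged array is [1, 5, 7, 11, 13, 13], requiring 3 comparisons. The merge step runs in O(n) time where n is the total number of elements.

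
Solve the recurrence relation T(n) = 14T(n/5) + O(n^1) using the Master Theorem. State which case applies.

Master Theorem for T(n) = 14T(n/5) + O(n^1):

a = 14, b = 5, c = 1
log_b(a) = log_5(14) = 1.6397

Case 1: c = 1 < log_5(14) = 1.6397
T(n) = O(n^(log_5 14))

For T(n) = 14T(n/5) + O(n^1): log_5(14) = 1.6397. This is Case 1 of the Master Theorem (c < log_b(a), work dominated by leaves), giving O(n^(log_5 14)).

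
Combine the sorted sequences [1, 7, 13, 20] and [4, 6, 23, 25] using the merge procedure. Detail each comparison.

Merging process:

Compare 1 vs 4: take 1 from left. Merged: [1]
Compare 7 vs 4: take 4 from right. Merged: [1, 4]
Compare 7 vs 6: take 6 from right. Merged: [1, 4, 6]
Compare 7 vs 23: take 7 from left. Merged: [1, 4, 6, 7]
Compare 13 vs 23: take 13 from left. Merged: [1, 4, 6, 7, 13]
Compare 20 vs 23: take 20 from left. Merged: [1, 4, 6, 7, 13, 20]
Append remaining from right: [23, 25]. Merged: [1, 4, 6, 7, 13, 20, 23, 25]

Final merged array: [1, 4, 6, 7, 13, 20, 23, 25]
Total comparisons: 6

The merged array is [1, 4, 6, 7, 13, 20, 23, 25], requiring 6 comparisons. The merge step runs in O(n) time where n is the total number of elements.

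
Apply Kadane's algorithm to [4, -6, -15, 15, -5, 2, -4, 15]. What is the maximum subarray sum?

Using Kadane's algorithm on [4, -6, -15, 15, -5, 2, -4, 15]:

Scanning through the array:
Position 1 (value -6): max_ending_here = -2, max_so_far = 4
Position 2 (value -15): max_ending_here = -15, max_so_far = 4
Position 3 (value 15): max_ending_here = 15, max_so_far = 15
Position 4 (value -5): max_ending_here = 10, max_so_far = 15
Position 5 (value 2): max_ending_here = 12, max_so_far = 15
Position 6 (value -4): max_ending_here = 8, max_so_far = 15
Position 7 (value 15): max_ending_here = 23, max_so_far = 23

Maximum subarray: [15, -5, 2, -4, 15]
Maximum sum: 23

The maximum subarray is [15, -5, 2, -4, 15] with sum 23. This subarray runs from index 3 to index 7.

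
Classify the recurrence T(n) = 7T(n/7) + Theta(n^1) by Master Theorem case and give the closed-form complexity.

Master Theorem for T(n) = 7T(n/7) + O(n^1):

a = 7, b = 7, c = 1
log_b(a) = log_7(7) = 1.0000

Case 2: c = 1 = log_7(7) = 1.0000
T(n) = O(n^1 log n) = O(n log n)

For T(n) = 7T(n/7) + O(n^1): log_7(7) = 1.0000. This is Case 2 of the Master Theorem (c = log_b(a), equal work at all levels), giving O(n log n).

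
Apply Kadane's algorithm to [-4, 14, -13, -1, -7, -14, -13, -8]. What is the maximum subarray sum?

Using Kadane's algorithm on [-4, 14, -13, -1, -7, -14, -13, -8]:

Scanning through the array:
Position 1 (value 14): max_ending_here = 14, max_so_far = 14
Position 2 (value -13): max_ending_here = 1, max_so_far = 14
Position 3 (value -1): max_ending_here = 0, max_so_far = 14
Position 4 (value -7): max_ending_here = -7, max_so_far = 14
Position 5 (value -14): max_ending_here = -14, max_so_far = 14
Position 6 (value -13): max_ending_here = -13, max_so_far = 14
Position 7 (value -8): max_ending_here = -8, max_so_far = 14

Maximum subarray: [14]
Maximum sum: 14

The maximum subarray is [14] with sum 14. This subarray runs from index 1 to index 1.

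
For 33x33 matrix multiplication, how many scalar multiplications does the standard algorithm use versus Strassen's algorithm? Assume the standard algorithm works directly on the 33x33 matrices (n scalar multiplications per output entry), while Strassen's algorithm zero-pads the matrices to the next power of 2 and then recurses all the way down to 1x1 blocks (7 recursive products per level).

Matrix multiplication for 33x33 matrices:

Strassen's algorithm requires power-of-2 dimensions. Pad 33x33 to 64x64 (next power of 2).

Standard algorithm: 33^3 = 35937 multiplications
Strassen's algorithm: 7^(log2(64)) = 7^6 = 117649 multiplications
Difference: 35937 - 117649 = -81712 (Strassen uses MORE here due to padding overhead — for small or just-over-power-of-2 n, padding can outweigh the per-level savings)

Standard: 35937 multiplications (33^3). Strassen: 117649 multiplications (7^6, after padding to 64x64). Strassen reduces 8 recursive multiplications to 7 at each level.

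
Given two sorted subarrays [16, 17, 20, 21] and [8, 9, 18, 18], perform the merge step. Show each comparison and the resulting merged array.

Merging process:

Compare 16 vs 8: take 8 from right. Merged: [8]
Compare 16 vs 9: take 9 from right. Merged: [8, 9]
Compare 16 vs 18: take 16 from left. Merged: [8, 9, 16]
Compare 17 vs 18: take 17 from left. Merged: [8, 9, 16, 17]
Compare 20 vs 18: take 18 from right. Merged: [8, 9, 16, 17, 18]
Compare 20 vs 18: take 18 from right. Merged: [8, 9, 16, 17, 18, 18]
Append remaining from left: [20, 21]. Merged: [8, 9, 16, 17, 18, 18, 20, 21]

Final merged array: [8, 9, 16, 17, 18, 18, 20, 21]
Total comparisons: 6

The merged array is [8, 9, 16, 17, 18, 18, 20, 21], requiring 6 comparisons. The merge step runs in O(n) time where n is the total number of elements.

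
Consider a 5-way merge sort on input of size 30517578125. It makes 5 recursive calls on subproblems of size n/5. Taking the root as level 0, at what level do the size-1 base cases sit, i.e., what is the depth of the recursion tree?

For divide and conquer with division factor 5:

Problem sizes at each level:
Level 0: 30517578125
Level 1: 6103515625
Level 2: 1220703125
Level 3: 244140625
Level 4: 48828125
Level 5: 9765625
Level 6: 1953125
Level 7: 390625
Level 8: 78125
Level 9: 15625
Level 10: 3125
Level 11: 625
Level 12: 125
Level 13: 25
Level 14: 5
Level 15: 1

The root is level 0 and the size-1 base case is level 15 (the tree spans levels 0 through 15, i.e. 16 levels counting the root), so the depth is the number of divisions: log_5(30517578125) = 15

The recursion tree depth is log_5(30517578125) = 15. At each level, the problem size is divided by 5, so it takes 15 divisions to reduce to a base case of size 1. The algorithm makes 5 recursive calls at each level.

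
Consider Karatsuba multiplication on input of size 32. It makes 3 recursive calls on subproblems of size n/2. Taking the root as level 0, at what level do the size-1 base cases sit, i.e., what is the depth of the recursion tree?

For divide and conquer with division factor 2:

Problem sizes at each level:
Level 0: 32
Level 1: 16
Level 2: 8
Level 3: 4
Level 4: 2
Level 5: 1

The root is level 0 and the size-1 base case is level 5 (the tree spans levels 0 through 5, i.e. 6 levels counting the root), so the depth is the number of divisions: log_2(32) = 5

The recursion tree depth is log_2(32) = 5. At each level, the problem size is divided by 2, so it takes 5 divisions to reduce to a base case of size 1. The algorithm makes 3 recursive calls at each level.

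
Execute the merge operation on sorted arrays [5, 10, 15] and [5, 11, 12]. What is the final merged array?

Merging process:

Compare 5 vs 5: take 5 from left. Merged: [5]
Compare 10 vs 5: take 5 from right. Merged: [5, 5]
Compare 10 vs 11: take 10 from left. Merged: [5, 5, 10]
Compare 15 vs 11: take 11 from right. Merged: [5, 5, 10, 11]
Compare 15 vs 12: take 12 from right. Merged: [5, 5, 10, 11, 12]
Append remaining from left: [15]. Merged: [5, 5, 10, 11, 12, 15]

Final merged array: [5, 5, 10, 11, 12, 15]
Total comparisons: 5

The merged array is [5, 5, 10, 11, 12, 15], requiring 5 comparisons. The merge step runs in O(n) time where n is the total number of elements.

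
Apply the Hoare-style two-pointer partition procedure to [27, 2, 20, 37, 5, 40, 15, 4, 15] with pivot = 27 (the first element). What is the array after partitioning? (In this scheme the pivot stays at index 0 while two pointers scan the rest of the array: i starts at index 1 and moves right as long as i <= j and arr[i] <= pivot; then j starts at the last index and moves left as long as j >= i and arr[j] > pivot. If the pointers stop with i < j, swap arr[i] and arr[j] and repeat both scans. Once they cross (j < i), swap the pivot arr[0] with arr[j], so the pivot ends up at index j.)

Hoare-style two-pointer partition with pivot = 27:

Initial array: [27, 2, 20, 37, 5, 40, 15, 4, 15]

Pointers start at i = 1, j = 8.
i stops at index 3 (arr[3]=37 > 27), j stops at index 8 (arr[8]=15 <= 27): swap arr[3] and arr[8], array becomes [27, 2, 20, 15, 5, 40, 15, 4, 37]
i stops at index 5 (arr[5]=40 > 27), j stops at index 7 (arr[7]=4 <= 27): swap arr[5] and arr[7], array becomes [27, 2, 20, 15, 5, 4, 15, 40, 37]
i ends at 7, j ends at 6: the pointers have crossed (j < i), so scanning stops.

Swap pivot arr[0] with arr[6] to place pivot at position 6: [15, 2, 20, 15, 5, 4, 27, 40, 37]
Pivot position: 6

After partitioning with pivot 27, the array becomes [15, 2, 20, 15, 5, 4, 27, 40, 37]. The pivot is placed at index 6. All elements to the left of the pivot are <= 27, and all elements to the right are > 27.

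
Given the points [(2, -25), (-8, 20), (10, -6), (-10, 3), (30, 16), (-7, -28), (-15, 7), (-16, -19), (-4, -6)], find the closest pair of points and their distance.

Computing all pairwise distances among 9 points:

d((2, -25), (-8, 20)) = 46.0977
d((2, -25), (10, -6)) = 20.6155
d((2, -25), (-10, 3)) = 30.4631
d((2, -25), (30, 16)) = 49.6488
d((2, -25), (-7, -28)) = 9.4868
d((2, -25), (-15, 7)) = 36.2353
d((2, -25), (-16, -19)) = 18.9737
d((2, -25), (-4, -6)) = 19.9249
d((-8, 20), (10, -6)) = 31.6228
d((-8, 20), (-10, 3)) = 17.1172
d((-8, 20), (30, 16)) = 38.2099
d((-8, 20), (-7, -28)) = 48.0104
d((-8, 20), (-15, 7)) = 14.7648
d((-8, 20), (-16, -19)) = 39.8121
d((-8, 20), (-4, -6)) = 26.3059
d((10, -6), (-10, 3)) = 21.9317
d((10, -6), (30, 16)) = 29.7321
d((10, -6), (-7, -28)) = 27.8029
d((10, -6), (-15, 7)) = 28.178
d((10, -6), (-16, -19)) = 29.0689
d((10, -6), (-4, -6)) = 14.0
d((-10, 3), (30, 16)) = 42.0595
d((-10, 3), (-7, -28)) = 31.1448
d((-10, 3), (-15, 7)) = 6.4031 <-- minimum
d((-10, 3), (-16, -19)) = 22.8035
d((-10, 3), (-4, -6)) = 10.8167
d((30, 16), (-7, -28)) = 57.4891
d((30, 16), (-15, 7)) = 45.8912
d((30, 16), (-16, -19)) = 57.8014
d((30, 16), (-4, -6)) = 40.4969
d((-7, -28), (-15, 7)) = 35.9026
d((-7, -28), (-16, -19)) = 12.7279
d((-7, -28), (-4, -6)) = 22.2036
d((-15, 7), (-16, -19)) = 26.0192
d((-15, 7), (-4, -6)) = 17.0294
d((-16, -19), (-4, -6)) = 17.6918

Closest pair: (-10, 3) and (-15, 7) with distance 6.4031

The closest pair is (-10, 3) and (-15, 7) with Euclidean distance 6.4031. For 9 points, brute-force pairwise comparison is shown above. For large n, the divide-and-conquer algorithm (sort by x, recurse on halves, check the dividing strip) achieves O(n log n).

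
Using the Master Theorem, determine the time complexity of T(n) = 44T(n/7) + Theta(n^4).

Master Theorem for T(n) = 44T(n/7) + O(n^4):

a = 44, b = 7, c = 4
log_b(a) = log_7(44) = 1.9447

Case 3: c = 4 > log_7(44) = 1.9447
T(n) = O(n^4) = O(n^4)

For T(n) = 44T(n/7) + O(n^4): log_7(44) = 1.9447. This is Case 3 of the Master Theorem (c > log_b(a), work dominated by root), giving O(n^4).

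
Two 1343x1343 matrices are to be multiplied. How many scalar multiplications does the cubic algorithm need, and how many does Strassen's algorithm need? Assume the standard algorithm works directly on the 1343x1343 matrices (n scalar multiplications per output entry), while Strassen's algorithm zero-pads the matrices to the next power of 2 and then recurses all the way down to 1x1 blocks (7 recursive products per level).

Matrix multiplication for 1343x1343 matrices:

Strassen's algorithm requires power-of-2 dimensions. Pad 1343x1343 to 2048x2048 (next power of 2).

Standard algorithm: 1343^3 = 2422300607 multiplications
Strassen's algorithm: 7^(log2(2048)) = 7^11 = 1977326743 multiplications
Savings: 2422300607 - 1977326743 = 444973864 multiplications

Standard: 2422300607 multiplications (1343^3). Strassen: 1977326743 multiplications (7^11, after padding to 2048x2048). Strassen reduces 8 recursive multiplications to 7 at each level.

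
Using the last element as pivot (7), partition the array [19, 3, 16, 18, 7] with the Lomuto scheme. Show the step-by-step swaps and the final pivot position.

Lomuto partition with pivot = 7:

Initial array: [19, 3, 16, 18, 7]

arr[0]=19 > 7: no swap
arr[1]=3 <= 7: swap with position 0, array becomes [3, 19, 16, 18, 7]
arr[2]=16 > 7: no swap
arr[3]=18 > 7: no swap

Place pivot at position 1: [3, 7, 16, 18, 19]
Pivot position: 1

After partitioning with pivot 7, the array becomes [3, 7, 16, 18, 19]. The pivot is placed at index 1. All elements to the left of the pivot are <= 7, and all elements to the right are > 7.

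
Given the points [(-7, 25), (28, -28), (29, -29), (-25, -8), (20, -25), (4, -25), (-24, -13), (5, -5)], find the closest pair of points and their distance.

Computing all pairwise distances among 8 points:

d((-7, 25), (28, -28)) = 63.5138
d((-7, 25), (29, -29)) = 64.8999
d((-7, 25), (-25, -8)) = 37.5899
d((-7, 25), (20, -25)) = 56.8243
d((-7, 25), (4, -25)) = 51.1957
d((-7, 25), (-24, -13)) = 41.6293
d((-7, 25), (5, -5)) = 32.311
d((28, -28), (29, -29)) = 1.4142 <-- minimum
d((28, -28), (-25, -8)) = 56.648
d((28, -28), (20, -25)) = 8.544
d((28, -28), (4, -25)) = 24.1868
d((28, -28), (-24, -13)) = 54.1202
d((28, -28), (5, -5)) = 32.5269
d((29, -29), (-25, -8)) = 57.9396
d((29, -29), (20, -25)) = 9.8489
d((29, -29), (4, -25)) = 25.318
d((29, -29), (-24, -13)) = 55.3624
d((29, -29), (5, -5)) = 33.9411
d((-25, -8), (20, -25)) = 48.1041
d((-25, -8), (4, -25)) = 33.6155
d((-25, -8), (-24, -13)) = 5.099
d((-25, -8), (5, -5)) = 30.1496
d((20, -25), (4, -25)) = 16.0
d((20, -25), (-24, -13)) = 45.607
d((20, -25), (5, -5)) = 25.0
d((4, -25), (-24, -13)) = 30.4631
d((4, -25), (5, -5)) = 20.025
d((-24, -13), (5, -5)) = 30.0832

Closest pair: (28, -28) and (29, -29) with distance 1.4142

The closest pair is (28, -28) and (29, -29) with Euclidean distance 1.4142. For 8 points, brute-force pairwise comparison is shown above. For large n, the divide-and-conquer algorithm (sort by x, recurse on halves, check the dividing strip) achieves O(n log n).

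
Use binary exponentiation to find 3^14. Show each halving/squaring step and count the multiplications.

Computing 3^14 by squaring (build up from 3^1; each line after the first costs one multiplication):

3^1 = 3
3^2 = (3^1)^2 = 3^2 = 9
3^3 = 3 * 3^2 = 3 * 9 = 27
3^6 = (3^3)^2 = 27^2 = 729
3^7 = 3 * 3^6 = 3 * 729 = 2187
3^14 = (3^7)^2 = 2187^2 = 4782969

Result: 4782969
Multiplications needed: 5 (5 lines after 3^1)

3^14 = 4782969. Using exponentiation by squaring, this requires 5 multiplications. The key idea: if the exponent is even, square the half-power; if odd, multiply by the base once.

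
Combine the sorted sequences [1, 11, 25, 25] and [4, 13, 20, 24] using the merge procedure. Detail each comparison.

Merging process:

Compare 1 vs 4: take 1 from left. Merged: [1]
Compare 11 vs 4: take 4 from right. Merged: [1, 4]
Compare 11 vs 13: take 11 from left. Merged: [1, 4, 11]
Compare 25 vs 13: take 13 from right. Merged: [1, 4, 11, 13]
Compare 25 vs 20: take 20 from right. Merged: [1, 4, 11, 13, 20]
Compare 25 vs 24: take 24 from right. Merged: [1, 4, 11, 13, 20, 24]
Append remaining from left: [25, 25]. Merged: [1, 4, 11, 13, 20, 24, 25, 25]

Final merged array: [1, 4, 11, 13, 20, 24, 25, 25]
Total comparisons: 6

The merged array is [1, 4, 11, 13, 20, 24, 25, 25], requiring 6 comparisons. The merge step runs in O(n) time where n is the total number of elements.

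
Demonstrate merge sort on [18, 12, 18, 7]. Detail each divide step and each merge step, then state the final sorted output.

Merge sort trace:

Split: [18, 12, 18, 7] -> [18, 12] and [18, 7]
  Split: [18, 12] -> [18] and [12]
  Merge: [18] + [12] -> [12, 18]
  Split: [18, 7] -> [18] and [7]
  Merge: [18] + [7] -> [7, 18]
Merge: [12, 18] + [7, 18] -> [7, 12, 18, 18]

Final sorted array: [7, 12, 18, 18]

The merge sort proceeds by recursively splitting the array and merging sorted halves.
After all merges, the sorted array is [7, 12, 18, 18].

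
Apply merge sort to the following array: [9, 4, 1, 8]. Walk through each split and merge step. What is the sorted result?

Merge sort trace:

Split: [9, 4, 1, 8] -> [9, 4] and [1, 8]
  Split: [9, 4] -> [9] and [4]
  Merge: [9] + [4] -> [4, 9]
  Split: [1, 8] -> [1] and [8]
  Merge: [1] + [8] -> [1, 8]
Merge: [4, 9] + [1, 8] -> [1, 4, 8, 9]

Final sorted array: [1, 4, 8, 9]

The merge sort proceeds by recursively splitting the array and merging sorted halves.
After all merges, the sorted array is [1, 4, 8, 9].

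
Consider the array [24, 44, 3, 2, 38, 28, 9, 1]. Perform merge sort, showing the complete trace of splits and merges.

Merge sort trace:

Split: [24, 44, 3, 2, 38, 28, 9, 1] -> [24, 44, 3, 2] and [38, 28, 9, 1]
  Split: [24, 44, 3, 2] -> [24, 44] and [3, 2]
    Split: [24, 44] -> [24] and [44]
    Merge: [24] + [44] -> [24, 44]
    Split: [3, 2] -> [3] and [2]
    Merge: [3] + [2] -> [2, 3]
  Merge: [24, 44] + [2, 3] -> [2, 3, 24, 44]
  Split: [38, 28, 9, 1] -> [38, 28] and [9, 1]
    Split: [38, 28] -> [38] and [28]
    Merge: [38] + [28] -> [28, 38]
    Split: [9, 1] -> [9] and [1]
    Merge: [9] + [1] -> [1, 9]
  Merge: [28, 38] + [1, 9] -> [1, 9, 28, 38]
Merge: [2, 3, 24, 44] + [1, 9, 28, 38] -> [1, 2, 3, 9, 24, 28, 38, 44]

Final sorted array: [1, 2, 3, 9, 24, 28, 38, 44]

The merge sort proceeds by recursively splitting the array and merging sorted halves.
After all merges, the sorted array is [1, 2, 3, 9, 24, 28, 38, 44].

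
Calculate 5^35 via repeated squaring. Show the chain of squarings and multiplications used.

Computing 5^35 by squaring (build up from 5^1; each line after the first costs one multiplication):

5^1 = 5
5^2 = (5^1)^2 = 5^2 = 25
5^4 = (5^2)^2 = 25^2 = 625
5^8 = (5^4)^2 = 625^2 = 390625
5^16 = (5^8)^2 = 390625^2 = 152587890625
5^17 = 5 * 5^16 = 5 * 152587890625 = 762939453125
5^34 = (5^17)^2 = 762939453125^2 = 582076609134674072265625
5^35 = 5 * 5^34 = 5 * 582076609134674072265625 = 2910383045673370361328125

Result: 2910383045673370361328125
Multiplications needed: 7 (7 lines after 5^1)

5^35 = 2910383045673370361328125. Using exponentiation by squaring, this requires 7 multiplications. The key idea: if the exponent is even, square the half-power; if odd, multiply by the base once.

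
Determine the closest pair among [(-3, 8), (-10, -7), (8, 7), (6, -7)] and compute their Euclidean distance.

Computing all pairwise distances among 4 points:

d((-3, 8), (-10, -7)) = 16.5529
d((-3, 8), (8, 7)) = 11.0454 <-- minimum
d((-3, 8), (6, -7)) = 17.4929
d((-10, -7), (8, 7)) = 22.8035
d((-10, -7), (6, -7)) = 16.0
d((8, 7), (6, -7)) = 14.1421

Closest pair: (-3, 8) and (8, 7) with distance 11.0454

The closest pair is (-3, 8) and (8, 7) with Euclidean distance 11.0454. For 4 points, brute-force pairwise comparison is shown above. For large n, the divide-and-conquer algorithm (sort by x, recurse on halves, check the dividing strip) achieves O(n log n).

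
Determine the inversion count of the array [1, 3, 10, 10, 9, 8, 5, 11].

Finding inversions in [1, 3, 10, 10, 9, 8, 5, 11]:

(2, 4): arr[2]=10 > arr[4]=9
(2, 5): arr[2]=10 > arr[5]=8
(2, 6): arr[2]=10 > arr[6]=5
(3, 4): arr[3]=10 > arr[4]=9
(3, 5): arr[3]=10 > arr[5]=8
(3, 6): arr[3]=10 > arr[6]=5
(4, 5): arr[4]=9 > arr[5]=8
(4, 6): arr[4]=9 > arr[6]=5
(5, 6): arr[5]=8 > arr[6]=5

Total inversions: 9

The array has 9 inversion(s): (2,4), (2,5), (2,6), (3,4), (3,5), (3,6), (4,5), (4,6), (5,6). Each pair (i,j) satisfies i < j and arr[i] > arr[j].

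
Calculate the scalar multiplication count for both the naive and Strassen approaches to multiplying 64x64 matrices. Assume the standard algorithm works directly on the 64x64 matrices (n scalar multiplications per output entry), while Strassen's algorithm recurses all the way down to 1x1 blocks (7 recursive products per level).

Matrix multiplication for 64x64 matrices:

Standard algorithm: 64^3 = 262144 multiplications
Strassen's algorithm: 7^(log2(64)) = 7^6 = 117649 multiplications
Savings: 262144 - 117649 = 144495 multiplications

Standard: 262144 multiplications (64^3). Strassen: 117649 multiplications (7^6). Strassen reduces 8 recursive multiplications to 7 at each level.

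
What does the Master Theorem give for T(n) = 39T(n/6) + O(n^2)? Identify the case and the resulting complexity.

Master Theorem for T(n) = 39T(n/6) + O(n^2):

a = 39, b = 6, c = 2
log_b(a) = log_6(39) = 2.0447

Case 1: c = 2 < log_6(39) = 2.0447
T(n) = O(n^(log_6 39))

For T(n) = 39T(n/6) + O(n^2): log_6(39) = 2.0447. This is Case 1 of the Master Theorem (c < log_b(a), work dominated by leaves), giving O(n^(log_6 39)).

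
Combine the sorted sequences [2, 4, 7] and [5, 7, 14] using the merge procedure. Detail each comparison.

Merging process:

Compare 2 vs 5: take 2 from left. Merged: [2]
Compare 4 vs 5: take 4 from left. Merged: [2, 4]
Compare 7 vs 5: take 5 from right. Merged: [2, 4, 5]
Compare 7 vs 7: take 7 from left. Merged: [2, 4, 5, 7]
Append remaining from right: [7, 14]. Merged: [2, 4, 5, 7, 7, 14]

Final merged array: [2, 4, 5, 7, 7, 14]
Total comparisons: 4

The merged array is [2, 4, 5, 7, 7, 14], requiring 4 comparisons. The merge step runs in O(n) time where n is the total number of elements.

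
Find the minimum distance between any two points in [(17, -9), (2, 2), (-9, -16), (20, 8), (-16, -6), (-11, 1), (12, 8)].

Computing all pairwise distances among 7 points:

d((17, -9), (2, 2)) = 18.6011
d((17, -9), (-9, -16)) = 26.9258
d((17, -9), (20, 8)) = 17.2627
d((17, -9), (-16, -6)) = 33.1361
d((17, -9), (-11, 1)) = 29.7321
d((17, -9), (12, 8)) = 17.72
d((2, 2), (-9, -16)) = 21.095
d((2, 2), (20, 8)) = 18.9737
d((2, 2), (-16, -6)) = 19.6977
d((2, 2), (-11, 1)) = 13.0384
d((2, 2), (12, 8)) = 11.6619
d((-9, -16), (20, 8)) = 37.6431
d((-9, -16), (-16, -6)) = 12.2066
d((-9, -16), (-11, 1)) = 17.1172
d((-9, -16), (12, 8)) = 31.8904
d((20, 8), (-16, -6)) = 38.6264
d((20, 8), (-11, 1)) = 31.7805
d((20, 8), (12, 8)) = 8.0 <-- minimum
d((-16, -6), (-11, 1)) = 8.6023
d((-16, -6), (12, 8)) = 31.305
d((-11, 1), (12, 8)) = 24.0416

Closest pair: (20, 8) and (12, 8) with distance 8.0

The closest pair is (20, 8) and (12, 8) with Euclidean distance 8.0. For 7 points, brute-force pairwise comparison is shown above. For large n, the divide-and-conquer algorithm (sort by x, recurse on halves, check the dividing strip) achieves O(n log n).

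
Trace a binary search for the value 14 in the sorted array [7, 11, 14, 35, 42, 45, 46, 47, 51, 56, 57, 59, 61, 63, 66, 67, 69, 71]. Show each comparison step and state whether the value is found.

Binary search for 14 in [7, 11, 14, 35, 42, 45, 46, 47, 51, 56, 57, 59, 61, 63, 66, 67, 69, 71]:

lo=0, hi=17, mid=8, arr[mid]=51 -> 51 > 14, search left half
lo=0, hi=7, mid=3, arr[mid]=35 -> 35 > 14, search left half
lo=0, hi=2, mid=1, arr[mid]=11 -> 11 < 14, search right half
lo=2, hi=2, mid=2, arr[mid]=14 -> Found target at index 2!

Binary search finds 14 at index 2 after 4 comparisons. The search repeatedly halves the search space by comparing with the middle element.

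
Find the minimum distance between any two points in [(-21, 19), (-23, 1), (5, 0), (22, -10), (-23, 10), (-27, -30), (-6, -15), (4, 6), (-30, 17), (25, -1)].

Computing all pairwise distances among 10 points:

d((-21, 19), (-23, 1)) = 18.1108
d((-21, 19), (5, 0)) = 32.2025
d((-21, 19), (22, -10)) = 51.8652
d((-21, 19), (-23, 10)) = 9.2195
d((-21, 19), (-27, -30)) = 49.366
d((-21, 19), (-6, -15)) = 37.1618
d((-21, 19), (4, 6)) = 28.178
d((-21, 19), (-30, 17)) = 9.2195
d((-21, 19), (25, -1)) = 50.1597
d((-23, 1), (5, 0)) = 28.0179
d((-23, 1), (22, -10)) = 46.3249
d((-23, 1), (-23, 10)) = 9.0
d((-23, 1), (-27, -30)) = 31.257
d((-23, 1), (-6, -15)) = 23.3452
d((-23, 1), (4, 6)) = 27.4591
d((-23, 1), (-30, 17)) = 17.4642
d((-23, 1), (25, -1)) = 48.0416
d((5, 0), (22, -10)) = 19.7231
d((5, 0), (-23, 10)) = 29.7321
d((5, 0), (-27, -30)) = 43.8634
d((5, 0), (-6, -15)) = 18.6011
d((5, 0), (4, 6)) = 6.0828 <-- minimum
d((5, 0), (-30, 17)) = 38.9102
d((5, 0), (25, -1)) = 20.025
d((22, -10), (-23, 10)) = 49.2443
d((22, -10), (-27, -30)) = 52.9245
d((22, -10), (-6, -15)) = 28.4429
d((22, -10), (4, 6)) = 24.0832
d((22, -10), (-30, 17)) = 58.5918
d((22, -10), (25, -1)) = 9.4868
d((-23, 10), (-27, -30)) = 40.1995
d((-23, 10), (-6, -15)) = 30.2324
d((-23, 10), (4, 6)) = 27.2947
d((-23, 10), (-30, 17)) = 9.8995
d((-23, 10), (25, -1)) = 49.2443
d((-27, -30), (-6, -15)) = 25.807
d((-27, -30), (4, 6)) = 47.5079
d((-27, -30), (-30, 17)) = 47.0956
d((-27, -30), (25, -1)) = 59.5399
d((-6, -15), (4, 6)) = 23.2594
d((-6, -15), (-30, 17)) = 40.0
d((-6, -15), (25, -1)) = 34.0147
d((4, 6), (-30, 17)) = 35.7351
d((4, 6), (25, -1)) = 22.1359
d((-30, 17), (25, -1)) = 57.8705

Closest pair: (5, 0) and (4, 6) with distance 6.0828

The closest pair is (5, 0) and (4, 6) with Euclidean distance 6.0828. For 10 points, brute-force pairwise comparison is shown above. For large n, the divide-and-conquer algorithm (sort by x, recurse on halves, check the dividing strip) achieves O(n log n).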